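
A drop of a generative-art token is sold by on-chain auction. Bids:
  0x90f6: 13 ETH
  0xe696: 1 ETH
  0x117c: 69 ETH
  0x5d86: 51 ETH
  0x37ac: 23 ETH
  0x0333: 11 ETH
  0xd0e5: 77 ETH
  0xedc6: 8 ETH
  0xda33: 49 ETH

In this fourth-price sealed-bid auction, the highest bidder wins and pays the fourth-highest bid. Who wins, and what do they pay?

Bids ranked: 77 (0xd0e5) > 69 (0x117c) > 51 (0x5d86) > 49 (0xda33) > 23 (0x37ac) > 13 (0x90f6) > …
0xd0e5 wins; payment is bid #4 in the ranking = 49 ETH.

0xd0e5 pays 49 ETH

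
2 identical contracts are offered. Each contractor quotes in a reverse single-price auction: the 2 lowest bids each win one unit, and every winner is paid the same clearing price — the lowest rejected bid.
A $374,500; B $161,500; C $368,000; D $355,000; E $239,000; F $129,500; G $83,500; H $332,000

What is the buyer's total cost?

Total cost: $323,000

Ordering the bids: 83,500 (G), 129,500 (F), 161,500 (B), 239,000 (E), …
Lowest 2: G, F.
Clearing price = lowest rejected bid = $161,500.
Total cost = 2 × $161,500 = $323,000.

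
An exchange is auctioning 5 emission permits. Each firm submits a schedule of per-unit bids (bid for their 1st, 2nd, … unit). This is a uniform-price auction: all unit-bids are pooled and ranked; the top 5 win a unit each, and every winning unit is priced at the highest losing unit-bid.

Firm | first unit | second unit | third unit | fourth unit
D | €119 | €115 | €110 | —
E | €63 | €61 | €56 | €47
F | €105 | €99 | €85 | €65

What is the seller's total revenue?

Total revenue: €425

Pooled unit-bids ranked (top 5): 119 (D-1), 115 (D-2), 110 (D-3), 105 (F-1), 99 (F-2)
The (k+1)-th unit-bid is €85.
Allocation: D 3, F 2. Every unit priced at €85.
Revenue = 5 × 85 = €425.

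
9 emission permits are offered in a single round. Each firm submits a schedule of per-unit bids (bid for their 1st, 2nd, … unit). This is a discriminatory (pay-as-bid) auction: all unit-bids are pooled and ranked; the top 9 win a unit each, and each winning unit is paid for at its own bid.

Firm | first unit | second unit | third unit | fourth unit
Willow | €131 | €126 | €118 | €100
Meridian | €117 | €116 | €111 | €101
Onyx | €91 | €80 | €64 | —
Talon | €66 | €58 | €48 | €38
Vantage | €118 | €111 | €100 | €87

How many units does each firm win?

Meridian 4, Vantage 2, Willow 3

All unit-bids, highest first — top 9: 131 (Willow-1), 126 (Willow-2), 118 (Willow-3), 118 (Vantage-1), 117 (Meridian-1), 116 (Meridian-2), 111 (Meridian-3), 111 (Vantage-2), 101 (Meridian-4)
Next rejected bid: €100 (not a price — pay-as-bid).
Allocation: Meridian 4, Vantage 2, Willow 3.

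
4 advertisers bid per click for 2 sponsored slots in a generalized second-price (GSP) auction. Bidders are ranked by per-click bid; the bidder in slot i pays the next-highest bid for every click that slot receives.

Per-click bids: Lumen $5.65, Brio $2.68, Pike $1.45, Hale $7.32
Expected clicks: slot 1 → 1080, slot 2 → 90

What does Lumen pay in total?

Lumen pays $241.20

Ranked by bid: $7.32 (Hale) > $5.65 (Lumen) > $2.68 (Brio) > …
Lumen holds slot 2 → pays next bid $2.68 × 90 clicks = $241.20.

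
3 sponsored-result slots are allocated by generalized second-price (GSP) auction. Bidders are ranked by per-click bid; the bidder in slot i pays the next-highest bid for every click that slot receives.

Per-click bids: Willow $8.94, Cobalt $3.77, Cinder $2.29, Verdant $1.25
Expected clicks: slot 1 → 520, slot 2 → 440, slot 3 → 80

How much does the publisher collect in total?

Ranked by bid: $8.94 (Willow) > $3.77 (Cobalt) > $2.29 (Cinder) > $1.25 (Verdant)
Slot 1: Willow pays $3.77 × 520 = $1960.40
Slot 2: Cobalt pays $2.29 × 440 = $1007.60
Slot 3: Cinder pays $1.25 × 80 = $100.00
Total = $3068.00

Total revenue: $3068.00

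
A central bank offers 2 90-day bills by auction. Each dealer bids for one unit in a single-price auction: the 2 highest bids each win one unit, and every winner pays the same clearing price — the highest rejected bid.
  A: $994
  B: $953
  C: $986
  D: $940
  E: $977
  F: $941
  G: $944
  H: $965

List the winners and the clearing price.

A, C; each pays $977

Ordering the bids: 994 (A), 986 (C), 977 (E), 965 (H), …
Winners (2 units): A, C.
Clearing price = highest rejected bid = $977.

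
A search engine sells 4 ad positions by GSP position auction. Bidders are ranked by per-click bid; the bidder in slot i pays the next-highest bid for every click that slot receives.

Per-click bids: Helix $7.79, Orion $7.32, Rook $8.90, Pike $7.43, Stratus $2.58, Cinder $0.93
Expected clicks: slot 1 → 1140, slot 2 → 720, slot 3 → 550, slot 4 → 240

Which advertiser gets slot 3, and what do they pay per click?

Ranked by bid: $8.90 (Rook) > $7.79 (Helix) > $7.43 (Pike) > $7.32 (Orion) > $2.58 (Stratus) > …
Slot 3 goes to the third-ranked bidder, Pike, who pays the next bid down: $7.32/click.

Pike; $7.32 per click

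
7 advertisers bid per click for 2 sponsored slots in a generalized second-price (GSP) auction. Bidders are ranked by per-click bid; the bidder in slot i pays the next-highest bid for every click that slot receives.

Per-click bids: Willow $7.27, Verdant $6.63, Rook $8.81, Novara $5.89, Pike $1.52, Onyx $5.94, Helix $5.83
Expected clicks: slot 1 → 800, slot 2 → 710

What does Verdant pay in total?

Per-click bids in order: $8.81 (Rook) > $7.27 (Willow) > $6.63 (Verdant) > …
Verdant ranks below slot 2 → no slot, pays nothing.

Verdant pays $0.00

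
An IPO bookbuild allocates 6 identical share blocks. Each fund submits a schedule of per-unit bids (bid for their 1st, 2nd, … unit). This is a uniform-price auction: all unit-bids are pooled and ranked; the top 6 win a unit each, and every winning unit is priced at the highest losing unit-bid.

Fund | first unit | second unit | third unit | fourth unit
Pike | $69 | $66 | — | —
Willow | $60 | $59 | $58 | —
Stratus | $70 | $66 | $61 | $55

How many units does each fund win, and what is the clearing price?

Pooled unit-bids ranked (top 6): 70 (Stratus-1), 69 (Pike-1), 66 (Pike-2), 66 (Stratus-2), 61 (Stratus-3), 60 (Willow-1)
First bid not allocated: $59.
Allocation: Pike 2, Stratus 3, Willow 1.

Pike 2, Stratus 3, Willow 1; clearing price $59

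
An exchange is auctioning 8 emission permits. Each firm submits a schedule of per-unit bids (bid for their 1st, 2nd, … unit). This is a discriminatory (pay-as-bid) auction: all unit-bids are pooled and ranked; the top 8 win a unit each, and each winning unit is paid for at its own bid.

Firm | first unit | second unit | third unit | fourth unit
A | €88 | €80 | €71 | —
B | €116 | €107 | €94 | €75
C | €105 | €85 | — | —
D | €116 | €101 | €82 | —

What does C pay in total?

C pays €190

Pooled unit-bids ranked (top 8): 116 (B-1), 116 (D-1), 107 (B-2), 105 (C-1), 101 (D-2), 94 (B-3), 88 (A-1), 85 (C-2)
Next rejected bid: €82 (not a price — pay-as-bid).
C's winning unit-bids: 105 + 85 = €190.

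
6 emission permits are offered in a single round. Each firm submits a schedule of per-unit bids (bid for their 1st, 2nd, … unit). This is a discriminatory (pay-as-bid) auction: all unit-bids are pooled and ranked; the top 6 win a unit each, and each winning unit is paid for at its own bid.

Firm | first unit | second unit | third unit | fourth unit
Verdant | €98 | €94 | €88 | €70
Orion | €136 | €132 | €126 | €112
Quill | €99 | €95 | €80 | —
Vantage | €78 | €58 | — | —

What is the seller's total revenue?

Total revenue: €703

All unit-bids, highest first — top 6: 136 (Orion-1), 132 (Orion-2), 126 (Orion-3), 112 (Orion-4), 99 (Quill-1), 98 (Verdant-1)
Next rejected bid: €95 (not a price — pay-as-bid).
Each winning unit pays its own bid.
Revenue = 136 + 132 + 126 + 112 + 99 + 98 = €703.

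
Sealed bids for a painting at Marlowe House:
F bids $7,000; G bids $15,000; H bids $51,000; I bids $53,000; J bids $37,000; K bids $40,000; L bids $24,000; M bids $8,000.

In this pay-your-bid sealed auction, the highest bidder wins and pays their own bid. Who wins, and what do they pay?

I pays $53,000

Bids in order: 53,000 (I) > 51,000 (H) > 40,000 (K) > 37,000 (J) > 24,000 (L) > 15,000 (G) > …
I is highest → pays own bid, $53,000.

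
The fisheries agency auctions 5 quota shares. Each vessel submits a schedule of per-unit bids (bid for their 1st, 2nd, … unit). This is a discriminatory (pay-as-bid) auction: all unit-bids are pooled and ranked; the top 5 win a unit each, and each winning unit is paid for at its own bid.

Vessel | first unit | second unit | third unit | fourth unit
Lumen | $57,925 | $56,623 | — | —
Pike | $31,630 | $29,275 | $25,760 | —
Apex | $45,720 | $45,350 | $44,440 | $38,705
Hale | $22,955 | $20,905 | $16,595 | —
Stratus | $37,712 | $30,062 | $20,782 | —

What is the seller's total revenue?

All unit-bids, highest first — top 5: 57,925 (Lumen-1), 56,623 (Lumen-2), 45,720 (Apex-1), 45,350 (Apex-2), 44,440 (Apex-3)
Next rejected bid: $38,705 (not a price — pay-as-bid).
Each winning unit pays its own bid.
Revenue = 57,925 + 56,623 + 45,720 + 45,350 + 44,440 = $250,058.

Total revenue: $250,058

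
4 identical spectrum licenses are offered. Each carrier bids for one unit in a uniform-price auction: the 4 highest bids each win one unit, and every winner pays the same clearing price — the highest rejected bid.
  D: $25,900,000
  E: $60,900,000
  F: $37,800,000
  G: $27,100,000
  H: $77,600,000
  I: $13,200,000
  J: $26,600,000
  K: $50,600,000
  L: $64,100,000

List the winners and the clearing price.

Sorting: 77,600,000 (H), 64,100,000 (L), 60,900,000 (E), 50,600,000 (K), 37,800,000 (F), 27,100,000 (G), …
The 4 highest are H, L, E, K.
First losing bid is F's $37,800,000, which sets the uniform price.

H, L, E, K; each pays $37,800,000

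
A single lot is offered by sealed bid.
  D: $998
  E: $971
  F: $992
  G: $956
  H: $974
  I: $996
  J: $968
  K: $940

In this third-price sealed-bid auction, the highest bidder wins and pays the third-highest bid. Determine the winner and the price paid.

Bids ranked: 998 (D) > 996 (I) > 992 (F) > 974 (H) > 971 (E) > 968 (J) > …
D wins; payment is bid #3 in the ranking = $992.

D pays $992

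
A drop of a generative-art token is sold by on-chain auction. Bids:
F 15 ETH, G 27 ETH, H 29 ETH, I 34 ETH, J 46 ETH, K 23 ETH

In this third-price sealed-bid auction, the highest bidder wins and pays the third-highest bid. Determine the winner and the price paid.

Rule: the highest bidder wins and pays the third-highest bid.
Bids ranked: 46 (J) > 34 (I) > 29 (H) > 27 (G) > 23 (K) > 15 (F)
J is highest; pays the third-highest bid, 29 ETH.

J pays 29 ETH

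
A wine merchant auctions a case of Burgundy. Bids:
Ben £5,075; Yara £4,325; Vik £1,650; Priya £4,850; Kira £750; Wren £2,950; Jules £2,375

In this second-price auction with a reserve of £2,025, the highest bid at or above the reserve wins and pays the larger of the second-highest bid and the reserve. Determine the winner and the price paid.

Bids in order: 5,075 (Ben) > 4,850 (Priya) > 4,325 (Yara) > 2,950 (Wren) > 2,375 (Jules) > 1,650 (Vik) > …
Highest eligible bid: Ben at £5,075.
Second-highest bid £4,850 exceeds the reserve £2,025 → payment £4,850.

Ben pays £4,850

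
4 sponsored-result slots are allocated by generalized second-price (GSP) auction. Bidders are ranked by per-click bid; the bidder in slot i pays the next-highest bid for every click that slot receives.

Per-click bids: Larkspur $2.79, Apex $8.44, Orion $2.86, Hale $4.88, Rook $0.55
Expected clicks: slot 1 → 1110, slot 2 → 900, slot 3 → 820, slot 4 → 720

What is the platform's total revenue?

Total revenue: $10674.60

Per-click bids in order: $8.44 (Apex) > $4.88 (Hale) > $2.86 (Orion) > $2.79 (Larkspur) > $0.55 (Rook)
Slot 1: Apex pays $4.88 × 1110 = $5416.80
Slot 2: Hale pays $2.86 × 900 = $2574.00
Slot 3: Orion pays $2.79 × 820 = $2287.80
Slot 4: Larkspur pays $0.55 × 720 = $396.00
Total = $10674.60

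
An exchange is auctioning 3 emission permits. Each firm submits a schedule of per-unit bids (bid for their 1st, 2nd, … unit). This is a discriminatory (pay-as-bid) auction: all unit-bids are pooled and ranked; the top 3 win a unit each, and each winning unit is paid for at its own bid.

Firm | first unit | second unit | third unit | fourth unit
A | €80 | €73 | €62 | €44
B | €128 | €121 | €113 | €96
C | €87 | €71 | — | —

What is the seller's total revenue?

Total revenue: €362

All unit-bids, highest first — top 3: 128 (B-1), 121 (B-2), 113 (B-3)
Next rejected bid: €96 (not a price — pay-as-bid).
Each winning unit pays its own bid.
Revenue = 128 + 121 + 113 = €362.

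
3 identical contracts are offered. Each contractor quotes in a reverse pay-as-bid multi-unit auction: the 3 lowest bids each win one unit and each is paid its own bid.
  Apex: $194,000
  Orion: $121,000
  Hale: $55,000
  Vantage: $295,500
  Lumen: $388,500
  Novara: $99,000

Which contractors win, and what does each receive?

Bids ranked low→high: 55,000 (Hale), 99,000 (Novara), 121,000 (Orion), 194,000 (Apex), 295,500 (Vantage), …
The 3 lowest are Hale, Novara, Orion.
Each winner is paid its own bid: Hale $55,000, Novara $99,000, Orion $121,000.

Hale $55,000, Novara $99,000, Orion $121,000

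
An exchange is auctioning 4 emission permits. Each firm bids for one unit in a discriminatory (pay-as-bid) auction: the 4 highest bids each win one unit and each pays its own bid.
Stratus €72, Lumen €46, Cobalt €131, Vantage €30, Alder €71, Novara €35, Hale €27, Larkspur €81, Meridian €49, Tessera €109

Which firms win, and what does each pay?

Cobalt €131, Tessera €109, Larkspur €81, Stratus €72

Ordering the bids: 131 (Cobalt), 109 (Tessera), 81 (Larkspur), 72 (Stratus), 71 (Alder), 49 (Meridian), …
Top 4: Cobalt, Tessera, Larkspur, Stratus.
Each winner pays its own bid: Cobalt €131, Tessera €109, Larkspur €81, Stratus €72.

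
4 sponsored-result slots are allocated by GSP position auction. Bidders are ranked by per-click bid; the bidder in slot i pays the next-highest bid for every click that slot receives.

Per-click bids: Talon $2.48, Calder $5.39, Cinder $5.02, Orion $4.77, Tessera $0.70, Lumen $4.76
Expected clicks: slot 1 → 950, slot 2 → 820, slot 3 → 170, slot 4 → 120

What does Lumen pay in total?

Per-click bids in order: $5.39 (Calder) > $5.02 (Cinder) > $4.77 (Orion) > $4.76 (Lumen) > $2.48 (Talon) > …
Lumen holds slot 4 → pays next bid $2.48 × 120 clicks = $297.60.

Lumen pays $297.60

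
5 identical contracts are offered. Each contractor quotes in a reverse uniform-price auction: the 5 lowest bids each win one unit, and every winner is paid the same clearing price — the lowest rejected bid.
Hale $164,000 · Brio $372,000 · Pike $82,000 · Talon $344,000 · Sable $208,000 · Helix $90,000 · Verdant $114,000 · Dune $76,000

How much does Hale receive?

Hale is paid $208,000

Ordering the bids: 76,000 (Dune), 82,000 (Pike), 90,000 (Helix), 114,000 (Verdant), 164,000 (Hale), 208,000 (Sable), 344,000 (Talon), …
The 5 lowest are Dune, Pike, Helix, Verdant, Hale.
Lowest unsuccessful bid: $208,000 → clearing price.
Hale wins → is paid $208,000.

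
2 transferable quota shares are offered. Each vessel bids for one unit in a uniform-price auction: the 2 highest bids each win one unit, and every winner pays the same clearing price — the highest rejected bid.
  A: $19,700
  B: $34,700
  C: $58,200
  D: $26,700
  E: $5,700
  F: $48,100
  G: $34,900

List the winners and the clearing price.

Ordering the bids: 58,200 (C), 48,100 (F), 34,900 (G), 34,700 (B), …
The 2 highest are C, F.
Highest unsuccessful bid: $34,900 → clearing price.

C, F; each pays $34,900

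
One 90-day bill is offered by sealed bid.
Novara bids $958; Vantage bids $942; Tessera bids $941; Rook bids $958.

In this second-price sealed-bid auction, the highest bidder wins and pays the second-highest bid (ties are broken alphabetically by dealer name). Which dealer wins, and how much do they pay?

Sorting bids: 958 (Novara) > 958 (Rook) > 942 (Vantage) > 941 (Tessera)
Tie at $958 → Novara wins by tie-break.
Novara wins with the highest bid; price is set by the runner-up at $958.

Novara pays $958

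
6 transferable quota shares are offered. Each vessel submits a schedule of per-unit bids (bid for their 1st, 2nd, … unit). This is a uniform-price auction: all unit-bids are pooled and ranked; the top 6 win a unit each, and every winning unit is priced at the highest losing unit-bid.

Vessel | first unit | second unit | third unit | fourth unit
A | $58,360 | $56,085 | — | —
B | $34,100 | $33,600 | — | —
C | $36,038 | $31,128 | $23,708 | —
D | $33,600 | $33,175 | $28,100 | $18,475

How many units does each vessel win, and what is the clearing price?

A 2, B 2, C 1, D 1; clearing price $33,175

All unit-bids, highest first — top 6: 58,360 (A-1), 56,085 (A-2), 36,038 (C-1), 34,100 (B-1), 33,600 (B-2), 33,600 (D-1)
Highest rejected unit-bid = $33,175.
Allocation: A 2, B 2, C 1, D 1.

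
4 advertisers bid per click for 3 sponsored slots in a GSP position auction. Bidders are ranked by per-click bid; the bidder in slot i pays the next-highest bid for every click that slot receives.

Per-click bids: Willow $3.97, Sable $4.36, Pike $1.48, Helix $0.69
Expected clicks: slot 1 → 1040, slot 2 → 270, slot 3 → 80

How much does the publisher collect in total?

Per-click bids in order: $4.36 (Sable) > $3.97 (Willow) > $1.48 (Pike) > $0.69 (Helix)
Slot 1: Sable pays $3.97 × 1040 = $4128.80
Slot 2: Willow pays $1.48 × 270 = $399.60
Slot 3: Pike pays $0.69 × 80 = $55.20
Total = $4583.60

Total revenue: $4583.60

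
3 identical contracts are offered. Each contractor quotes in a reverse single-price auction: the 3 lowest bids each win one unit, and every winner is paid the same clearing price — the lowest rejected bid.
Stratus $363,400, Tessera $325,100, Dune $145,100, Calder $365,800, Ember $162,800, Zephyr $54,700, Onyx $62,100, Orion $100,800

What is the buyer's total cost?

Ordering the bids: 54,700 (Zephyr), 62,100 (Onyx), 100,800 (Orion), 145,100 (Dune), 162,800 (Ember), …
Winners (3 units): Zephyr, Onyx, Orion.
First losing bid is Dune's $145,100, which sets the uniform price.
Total cost = 3 × $145,100 = $435,300.

Total cost: $435,300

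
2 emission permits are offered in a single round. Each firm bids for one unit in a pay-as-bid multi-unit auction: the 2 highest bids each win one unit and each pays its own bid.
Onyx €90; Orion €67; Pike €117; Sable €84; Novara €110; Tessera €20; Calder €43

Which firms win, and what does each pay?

Ordering the bids: 117 (Pike), 110 (Novara), 90 (Onyx), 84 (Sable), …
Top 2: Pike, Novara.
Each winner pays its own bid: Pike €117, Novara €110.

Pike €117, Novara €110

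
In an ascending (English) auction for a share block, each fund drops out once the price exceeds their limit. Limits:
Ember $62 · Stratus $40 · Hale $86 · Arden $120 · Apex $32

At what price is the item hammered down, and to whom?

Arden wins at $86

Limits in order: 120 (Arden) > 86 (Hale) > 62 (Ember) > 40 (Stratus) > 32 (Apex)
Once the price passes $86, only Arden is left; the hammer falls at Hale's limit of $86.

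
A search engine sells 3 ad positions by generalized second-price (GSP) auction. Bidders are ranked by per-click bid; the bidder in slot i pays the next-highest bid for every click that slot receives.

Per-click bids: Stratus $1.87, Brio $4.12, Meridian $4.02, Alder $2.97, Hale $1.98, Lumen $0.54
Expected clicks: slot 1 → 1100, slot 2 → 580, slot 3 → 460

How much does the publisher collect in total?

Total revenue: $7055.40

Sorting advertisers: $4.12 (Brio) > $4.02 (Meridian) > $2.97 (Alder) > $1.98 (Hale) > …
Slot 1: Brio pays $4.02 × 1100 = $4422.00
Slot 2: Meridian pays $2.97 × 580 = $1722.60
Slot 3: Alder pays $1.98 × 460 = $910.80
Total = $7055.40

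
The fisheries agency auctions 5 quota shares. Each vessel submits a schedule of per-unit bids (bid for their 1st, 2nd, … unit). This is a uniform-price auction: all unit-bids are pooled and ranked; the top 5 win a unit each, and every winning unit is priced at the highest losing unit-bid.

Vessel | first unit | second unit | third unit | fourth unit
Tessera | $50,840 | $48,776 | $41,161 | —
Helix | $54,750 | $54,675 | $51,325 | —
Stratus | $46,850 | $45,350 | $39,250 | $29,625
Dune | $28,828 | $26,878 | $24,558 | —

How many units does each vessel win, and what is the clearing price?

Helix 3, Tessera 2; clearing price $46,850

Merging the schedules and taking the best 5: 54,750 (Helix-1), 54,675 (Helix-2), 51,325 (Helix-3), 50,840 (Tessera-1), 48,776 (Tessera-2)
The (k+1)-th unit-bid is $46,850.
Allocation: Helix 3, Tessera 2.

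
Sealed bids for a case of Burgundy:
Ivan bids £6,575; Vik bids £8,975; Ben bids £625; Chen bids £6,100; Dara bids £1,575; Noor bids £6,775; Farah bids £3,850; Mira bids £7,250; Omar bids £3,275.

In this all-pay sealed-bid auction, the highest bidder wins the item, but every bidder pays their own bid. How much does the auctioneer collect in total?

Total revenue: £45,000

Rule: the highest bidder wins the item, but every bidder pays their own bid.
Bids in order: 8,975 (Vik) > 7,250 (Mira) > 6,775 (Noor) > 6,575 (Ivan) > 6,100 (Chen) > 3,850 (Farah) > …
Every bidder forfeits their bid regardless of winning.
Revenue = 6,575 + 8,975 + 625 + 6,100 + 1,575 + 6,775 + 3,850 + 7,250 + 3,275 = £45,000.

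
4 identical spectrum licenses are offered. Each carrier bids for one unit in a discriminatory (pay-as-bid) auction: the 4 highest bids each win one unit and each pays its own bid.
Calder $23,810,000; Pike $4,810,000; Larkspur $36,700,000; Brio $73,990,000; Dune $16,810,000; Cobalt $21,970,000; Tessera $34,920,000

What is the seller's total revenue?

Bids ranked high→low: 73,990,000 (Brio), 36,700,000 (Larkspur), 34,920,000 (Tessera), 23,810,000 (Calder), 21,970,000 (Cobalt), 16,810,000 (Dune), …
Winners (4 units): Brio, Larkspur, Tessera, Calder.
Total revenue = 73,990,000 + 36,700,000 + 34,920,000 + 23,810,000 = $169,420,000.

Total revenue: $169,420,000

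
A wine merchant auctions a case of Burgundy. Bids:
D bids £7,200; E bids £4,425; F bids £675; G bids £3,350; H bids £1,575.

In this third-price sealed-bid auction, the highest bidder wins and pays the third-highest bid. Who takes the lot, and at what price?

Rule: the highest bidder wins and pays the third-highest bid.
Bids in order: 7,200 (D) > 4,425 (E) > 3,350 (G) > 1,575 (H) > 675 (F)
D is highest; pays the third-highest bid, £3,350.

D pays £3,350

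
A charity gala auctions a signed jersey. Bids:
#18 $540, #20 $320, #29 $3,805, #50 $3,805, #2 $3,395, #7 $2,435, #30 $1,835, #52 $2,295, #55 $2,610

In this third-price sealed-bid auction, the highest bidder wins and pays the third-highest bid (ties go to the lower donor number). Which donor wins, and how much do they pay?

Bids ranked: 3,805 (#29) > 3,805 (#50) > 3,395 (#2) > 2,610 (#55) > 2,435 (#7) > 2,295 (#52) > …
#29 and #50 tie at $3,805; tie-break gives it to #29.
#29 is highest; pays the third-highest bid, $3,395.

#29 pays $3,395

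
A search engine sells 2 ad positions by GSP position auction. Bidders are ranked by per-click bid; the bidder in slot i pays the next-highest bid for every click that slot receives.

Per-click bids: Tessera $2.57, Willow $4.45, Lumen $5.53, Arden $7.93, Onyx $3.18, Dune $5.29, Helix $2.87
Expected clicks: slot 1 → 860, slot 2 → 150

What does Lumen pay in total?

Ranked by bid: $7.93 (Arden) > $5.53 (Lumen) > $5.29 (Dune) > …
Lumen holds slot 2 → pays next bid $5.29 × 150 clicks = $793.50.

Lumen pays $793.50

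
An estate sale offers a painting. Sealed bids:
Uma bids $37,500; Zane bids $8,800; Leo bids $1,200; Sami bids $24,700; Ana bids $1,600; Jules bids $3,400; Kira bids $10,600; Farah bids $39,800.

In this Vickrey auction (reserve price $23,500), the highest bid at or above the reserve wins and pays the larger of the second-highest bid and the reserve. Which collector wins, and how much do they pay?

Sorting bids: 39,800 (Farah) > 37,500 (Uma) > 24,700 (Sami) > 10,600 (Kira) > 8,800 (Zane) > 3,400 (Jules) > …
Highest eligible bid: Farah at $39,800.
Second-highest bid $37,500 exceeds the reserve $23,500 → payment $37,500.

Farah pays $37,500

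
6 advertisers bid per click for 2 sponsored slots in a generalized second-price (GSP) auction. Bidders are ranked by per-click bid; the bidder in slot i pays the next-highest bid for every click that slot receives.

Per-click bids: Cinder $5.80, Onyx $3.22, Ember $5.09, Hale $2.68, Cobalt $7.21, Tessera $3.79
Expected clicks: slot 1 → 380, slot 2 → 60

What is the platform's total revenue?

Ranked by bid: $7.21 (Cobalt) > $5.80 (Cinder) > $5.09 (Ember) > …
Slot 1: Cobalt pays $5.80 × 380 = $2204.00
Slot 2: Cinder pays $5.09 × 60 = $305.40
Total = $2509.40

Total revenue: $2509.40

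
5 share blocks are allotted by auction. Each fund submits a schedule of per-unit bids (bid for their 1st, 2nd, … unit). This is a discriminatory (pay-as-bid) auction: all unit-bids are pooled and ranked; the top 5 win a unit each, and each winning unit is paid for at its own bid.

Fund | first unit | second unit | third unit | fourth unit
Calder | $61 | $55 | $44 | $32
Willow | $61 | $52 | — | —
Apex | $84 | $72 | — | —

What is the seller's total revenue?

All unit-bids, highest first — top 5: 84 (Apex-1), 72 (Apex-2), 61 (Calder-1), 61 (Willow-1), 55 (Calder-2)
Next rejected bid: $52 (not a price — pay-as-bid).
Each winning unit pays its own bid.
Revenue = 84 + 72 + 61 + 61 + 55 = $333.

Total revenue: $333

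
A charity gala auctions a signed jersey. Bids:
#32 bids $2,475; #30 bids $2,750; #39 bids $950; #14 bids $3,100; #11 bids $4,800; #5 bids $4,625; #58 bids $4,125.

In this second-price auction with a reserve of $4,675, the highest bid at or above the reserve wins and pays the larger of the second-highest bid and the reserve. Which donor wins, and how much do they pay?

#11 pays $4,675

Rule: the highest bid at or above the reserve wins and pays the larger of the second-highest bid and the reserve.
Sorting bids: 4,800 (#11) > 4,625 (#5) > 4,125 (#58) > 3,100 (#14) > 2,750 (#30) > 2,475 (#32) > …
Highest eligible bid: #11 at $4,800.
Second-highest bid $4,625 is below the reserve $4,675, so the reserve binds → payment $4,675.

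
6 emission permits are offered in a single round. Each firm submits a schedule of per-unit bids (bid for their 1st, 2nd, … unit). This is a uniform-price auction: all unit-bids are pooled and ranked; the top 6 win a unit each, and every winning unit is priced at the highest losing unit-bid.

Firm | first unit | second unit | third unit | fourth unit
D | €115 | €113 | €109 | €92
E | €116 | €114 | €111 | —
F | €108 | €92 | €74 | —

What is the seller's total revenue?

Merging the schedules and taking the best 6: 116 (E-1), 115 (D-1), 114 (E-2), 113 (D-2), 111 (E-3), 109 (D-3)
Highest rejected unit-bid = €108.
Allocation: D 3, E 3. Every unit priced at €108.
Revenue = 6 × 108 = €648.

Total revenue: €648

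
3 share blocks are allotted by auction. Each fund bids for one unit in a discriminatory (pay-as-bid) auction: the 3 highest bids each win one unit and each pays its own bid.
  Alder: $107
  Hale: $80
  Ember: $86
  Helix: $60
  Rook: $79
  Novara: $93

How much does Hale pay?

Hale pays $0

Ordering the bids: 107 (Alder), 93 (Novara), 86 (Ember), 80 (Hale), 79 (Rook), …
Winners (3 units): Alder, Novara, Ember.
Hale does not win → $0.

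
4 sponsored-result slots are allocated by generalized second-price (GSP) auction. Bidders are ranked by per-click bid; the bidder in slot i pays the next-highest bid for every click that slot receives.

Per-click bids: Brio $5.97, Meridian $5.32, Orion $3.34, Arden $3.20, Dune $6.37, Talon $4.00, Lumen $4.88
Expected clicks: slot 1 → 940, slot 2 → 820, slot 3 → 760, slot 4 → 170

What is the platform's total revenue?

Ranked by bid: $6.37 (Dune) > $5.97 (Brio) > $5.32 (Meridian) > $4.88 (Lumen) > $4.00 (Talon) > …
Slot 1: Dune pays $5.97 × 940 = $5611.80
Slot 2: Brio pays $5.32 × 820 = $4362.40
Slot 3: Meridian pays $4.88 × 760 = $3708.80
Slot 4: Lumen pays $4.00 × 170 = $680.00
Total = $14363.00

Total revenue: $14363.00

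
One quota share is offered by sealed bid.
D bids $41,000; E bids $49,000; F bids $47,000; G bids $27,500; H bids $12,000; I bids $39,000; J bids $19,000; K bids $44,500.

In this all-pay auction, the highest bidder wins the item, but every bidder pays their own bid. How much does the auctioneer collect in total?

Total revenue: $279,000

Bids ranked: 49,000 (E) > 47,000 (F) > 44,500 (K) > 41,000 (D) > 39,000 (I) > 27,500 (G) > …
Every bidder forfeits their bid regardless of winning.
Revenue = 41,000 + 49,000 + 47,000 + 27,500 + 12,000 + 39,000 + 19,000 + 44,500 = $279,000.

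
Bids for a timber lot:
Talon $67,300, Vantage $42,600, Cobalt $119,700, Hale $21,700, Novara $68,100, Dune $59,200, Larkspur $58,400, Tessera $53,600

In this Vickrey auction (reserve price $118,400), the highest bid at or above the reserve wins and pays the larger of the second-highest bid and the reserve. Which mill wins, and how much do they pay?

Bids in order: 119,700 (Cobalt) > 68,100 (Novara) > 67,300 (Talon) > 59,200 (Dune) > 58,400 (Larkspur) > 53,600 (Tessera) > …
Highest eligible bid: Cobalt at $119,700.
Second-highest bid $68,100 is below the reserve $118,400, so the reserve binds → payment $118,400.

Cobalt pays $118,400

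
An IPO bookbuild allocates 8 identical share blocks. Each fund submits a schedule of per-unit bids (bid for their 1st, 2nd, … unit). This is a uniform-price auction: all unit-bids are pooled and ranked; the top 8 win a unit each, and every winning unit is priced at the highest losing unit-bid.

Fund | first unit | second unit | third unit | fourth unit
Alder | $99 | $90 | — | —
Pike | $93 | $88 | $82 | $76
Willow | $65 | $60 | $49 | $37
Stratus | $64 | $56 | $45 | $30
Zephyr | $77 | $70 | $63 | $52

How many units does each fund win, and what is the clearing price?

All unit-bids, highest first — top 8: 99 (Alder-1), 93 (Pike-1), 90 (Alder-2), 88 (Pike-2), 82 (Pike-3), 77 (Zephyr-1), 76 (Pike-4), 70 (Zephyr-2)
The (k+1)-th unit-bid is $65.
Allocation: Alder 2, Pike 4, Zephyr 2.

Alder 2, Pike 4, Zephyr 2; clearing price $65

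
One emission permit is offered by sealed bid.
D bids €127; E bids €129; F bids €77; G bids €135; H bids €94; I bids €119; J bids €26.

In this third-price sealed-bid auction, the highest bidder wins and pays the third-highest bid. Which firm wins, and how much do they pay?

Third-price sealed-bid auction: the highest bidder wins and pays the third-highest bid.
Bids ranked: 135 (G) > 129 (E) > 127 (D) > 119 (I) > 94 (H) > 77 (F) > …
G wins; payment is bid #3 in the ranking = €127.

G pays €127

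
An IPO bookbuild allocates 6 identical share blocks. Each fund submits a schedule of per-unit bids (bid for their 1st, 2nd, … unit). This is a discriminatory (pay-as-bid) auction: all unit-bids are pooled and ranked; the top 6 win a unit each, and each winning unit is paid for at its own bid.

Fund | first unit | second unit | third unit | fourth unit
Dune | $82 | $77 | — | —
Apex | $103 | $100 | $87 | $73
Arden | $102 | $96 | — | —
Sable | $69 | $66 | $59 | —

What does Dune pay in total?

Dune pays $82

All unit-bids, highest first — top 6: 103 (Apex-1), 102 (Arden-1), 100 (Apex-2), 96 (Arden-2), 87 (Apex-3), 82 (Dune-1)
Next rejected bid: $77 (not a price — pay-as-bid).
Dune's winning unit-bids: 82 = $82.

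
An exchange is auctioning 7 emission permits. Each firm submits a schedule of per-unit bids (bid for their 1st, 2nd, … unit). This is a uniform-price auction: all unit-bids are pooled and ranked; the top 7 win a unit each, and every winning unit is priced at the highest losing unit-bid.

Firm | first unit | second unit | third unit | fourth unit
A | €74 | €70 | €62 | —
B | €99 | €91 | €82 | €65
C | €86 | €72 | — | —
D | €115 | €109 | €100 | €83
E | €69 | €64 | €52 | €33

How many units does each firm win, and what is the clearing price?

Pooled unit-bids ranked (top 7): 115 (D-1), 109 (D-2), 100 (D-3), 99 (B-1), 91 (B-2), 86 (C-1), 83 (D-4)
The (k+1)-th unit-bid is €82.
Allocation: B 2, C 1, D 4.

B 2, C 1, D 4; clearing price €82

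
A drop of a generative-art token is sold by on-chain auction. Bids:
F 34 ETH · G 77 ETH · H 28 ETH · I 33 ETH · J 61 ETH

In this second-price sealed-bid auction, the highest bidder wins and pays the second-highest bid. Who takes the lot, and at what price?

G pays 61 ETH

Second-price sealed-bid auction: the highest bidder wins and pays the second-highest bid.
Bids in order: 77 (G) > 61 (J) > 34 (F) > 33 (I) > 28 (H)
Second-price: G pays J's bid of 61 ETH.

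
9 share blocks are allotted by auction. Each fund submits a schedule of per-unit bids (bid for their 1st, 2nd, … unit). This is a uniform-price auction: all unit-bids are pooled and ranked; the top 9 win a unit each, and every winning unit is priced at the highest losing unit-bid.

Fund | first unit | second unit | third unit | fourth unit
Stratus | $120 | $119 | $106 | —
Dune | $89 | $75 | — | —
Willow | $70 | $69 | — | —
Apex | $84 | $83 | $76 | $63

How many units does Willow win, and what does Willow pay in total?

Willow: 1 unit, pays $69

All unit-bids, highest first — top 9: 120 (Stratus-1), 119 (Stratus-2), 106 (Stratus-3), 89 (Dune-1), 84 (Apex-1), 83 (Apex-2), 76 (Apex-3), 75 (Dune-2), 70 (Willow-1)
The (k+1)-th unit-bid is $69.
Willow wins 1 unit(s) at $69 each.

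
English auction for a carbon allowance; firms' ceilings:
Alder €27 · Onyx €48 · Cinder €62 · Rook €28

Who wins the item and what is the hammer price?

Cinder wins at €48

Limits in order: 62 (Cinder) > 48 (Onyx) > 28 (Rook) > 27 (Alder)
Once the price passes €48, only Cinder is left; the hammer falls at Onyx's limit of €48.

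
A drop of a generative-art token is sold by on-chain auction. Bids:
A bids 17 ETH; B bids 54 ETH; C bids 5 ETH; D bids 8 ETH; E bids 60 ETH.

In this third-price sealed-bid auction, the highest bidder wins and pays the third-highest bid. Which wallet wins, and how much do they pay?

Sorting bids: 60 (E) > 54 (B) > 17 (A) > 8 (D) > 5 (C)
E wins; payment is bid #3 in the ranking = 17 ETH.

E pays 17 ETH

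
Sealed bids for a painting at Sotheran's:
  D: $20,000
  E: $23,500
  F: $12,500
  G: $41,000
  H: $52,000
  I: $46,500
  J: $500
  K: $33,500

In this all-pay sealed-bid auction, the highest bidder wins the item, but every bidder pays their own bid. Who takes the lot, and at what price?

H pays $52,000

Bids in order: 52,000 (H) > 46,500 (I) > 41,000 (G) > 33,500 (K) > 23,500 (E) > 20,000 (D) > …
H wins with the top bid; all bids are sunk regardless.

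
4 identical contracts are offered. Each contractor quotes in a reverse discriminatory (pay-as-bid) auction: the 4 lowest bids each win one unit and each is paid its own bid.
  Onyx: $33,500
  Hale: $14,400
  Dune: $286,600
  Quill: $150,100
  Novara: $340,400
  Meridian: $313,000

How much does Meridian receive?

Bids ranked low→high: 14,400 (Hale), 33,500 (Onyx), 150,100 (Quill), 286,600 (Dune), 313,000 (Meridian), 340,400 (Novara)
Winners (4 units): Hale, Onyx, Quill, Dune.
Meridian does not win → $0.

Meridian is paid $0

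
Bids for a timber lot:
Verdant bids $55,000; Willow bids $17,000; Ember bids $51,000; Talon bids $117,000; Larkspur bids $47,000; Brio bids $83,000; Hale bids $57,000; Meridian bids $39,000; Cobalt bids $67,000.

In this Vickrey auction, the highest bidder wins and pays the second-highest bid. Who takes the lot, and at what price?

Bids ranked: 117,000 (Talon) > 83,000 (Brio) > 67,000 (Cobalt) > 57,000 (Hale) > 55,000 (Verdant) > 51,000 (Ember) > …
Talon is highest; pays the second-highest bid, $83,000.

Talon pays $83,000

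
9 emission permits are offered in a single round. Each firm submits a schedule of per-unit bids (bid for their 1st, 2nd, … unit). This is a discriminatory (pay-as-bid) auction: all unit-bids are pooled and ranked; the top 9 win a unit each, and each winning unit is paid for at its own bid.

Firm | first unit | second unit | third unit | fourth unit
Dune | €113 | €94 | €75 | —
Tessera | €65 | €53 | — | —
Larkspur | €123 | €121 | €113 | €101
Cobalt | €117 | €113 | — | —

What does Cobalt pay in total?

All unit-bids, highest first — top 9: 123 (Larkspur-1), 121 (Larkspur-2), 117 (Cobalt-1), 113 (Dune-1), 113 (Larkspur-3), 113 (Cobalt-2), 101 (Larkspur-4), 94 (Dune-2), 75 (Dune-3)
Next rejected bid: €65 (not a price — pay-as-bid).
Cobalt's winning unit-bids: 117 + 113 = €230.

Cobalt pays €230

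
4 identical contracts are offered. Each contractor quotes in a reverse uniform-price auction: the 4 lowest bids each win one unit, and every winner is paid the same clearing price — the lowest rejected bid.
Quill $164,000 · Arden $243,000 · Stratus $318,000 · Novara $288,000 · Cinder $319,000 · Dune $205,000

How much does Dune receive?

Ordering the bids: 164,000 (Quill), 205,000 (Dune), 243,000 (Arden), 288,000 (Novara), 318,000 (Stratus), 319,000 (Cinder)
The 4 lowest are Quill, Dune, Arden, Novara.
First losing bid is Stratus's $318,000, which sets the uniform price.
Dune wins → is paid $318,000.

Dune is paid $318,000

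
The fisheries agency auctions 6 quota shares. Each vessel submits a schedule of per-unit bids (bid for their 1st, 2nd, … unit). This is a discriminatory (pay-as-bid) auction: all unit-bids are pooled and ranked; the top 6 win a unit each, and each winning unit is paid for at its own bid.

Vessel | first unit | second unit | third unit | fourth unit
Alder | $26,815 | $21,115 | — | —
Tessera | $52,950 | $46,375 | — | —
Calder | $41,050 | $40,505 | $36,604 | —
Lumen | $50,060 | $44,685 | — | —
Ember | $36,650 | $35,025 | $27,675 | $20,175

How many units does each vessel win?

Pooled unit-bids ranked (top 6): 52,950 (Tessera-1), 50,060 (Lumen-1), 46,375 (Tessera-2), 44,685 (Lumen-2), 41,050 (Calder-1), 40,505 (Calder-2)
Next rejected bid: $36,650 (not a price — pay-as-bid).
Allocation: Calder 2, Lumen 2, Tessera 2.

Calder 2, Lumen 2, Tessera 2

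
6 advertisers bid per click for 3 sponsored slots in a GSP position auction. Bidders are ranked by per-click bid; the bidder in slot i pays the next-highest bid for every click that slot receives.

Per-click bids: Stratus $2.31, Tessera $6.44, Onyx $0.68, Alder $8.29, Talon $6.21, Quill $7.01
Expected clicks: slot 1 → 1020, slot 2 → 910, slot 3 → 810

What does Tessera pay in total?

Sorting advertisers: $8.29 (Alder) > $7.01 (Quill) > $6.44 (Tessera) > $6.21 (Talon) > …
Tessera holds slot 3 → pays next bid $6.21 × 810 clicks = $5030.10.

Tessera pays $5030.10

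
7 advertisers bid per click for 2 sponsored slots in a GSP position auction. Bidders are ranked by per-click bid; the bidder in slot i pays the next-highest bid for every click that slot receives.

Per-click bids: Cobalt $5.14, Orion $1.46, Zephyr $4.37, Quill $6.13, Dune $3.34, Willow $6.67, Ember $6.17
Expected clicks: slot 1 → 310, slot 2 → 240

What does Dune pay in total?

Ranked by bid: $6.67 (Willow) > $6.17 (Ember) > $6.13 (Quill) > …
Dune ranks below slot 2 → no slot, pays nothing.

Dune pays $0.00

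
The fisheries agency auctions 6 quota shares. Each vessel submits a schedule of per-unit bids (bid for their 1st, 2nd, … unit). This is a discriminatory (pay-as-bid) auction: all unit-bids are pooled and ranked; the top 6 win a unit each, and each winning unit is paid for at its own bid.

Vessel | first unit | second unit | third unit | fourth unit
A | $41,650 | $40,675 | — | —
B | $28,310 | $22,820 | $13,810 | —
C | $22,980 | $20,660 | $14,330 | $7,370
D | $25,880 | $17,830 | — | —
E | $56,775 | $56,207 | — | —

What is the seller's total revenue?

All unit-bids, highest first — top 6: 56,775 (E-1), 56,207 (E-2), 41,650 (A-1), 40,675 (A-2), 28,310 (B-1), 25,880 (D-1)
Next rejected bid: $22,980 (not a price — pay-as-bid).
Each winning unit pays its own bid.
Revenue = 56,775 + 56,207 + 41,650 + 40,675 + 28,310 + 25,880 = $249,497.

Total revenue: $249,497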